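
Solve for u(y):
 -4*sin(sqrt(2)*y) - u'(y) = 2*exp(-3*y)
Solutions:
 u(y) = C1 + 2*sqrt(2)*cos(sqrt(2)*y) + 2*exp(-3*y)/3


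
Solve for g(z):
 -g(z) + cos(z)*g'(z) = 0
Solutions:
 g(z) = C1*sqrt(sin(z) + 1)/sqrt(sin(z) - 1)


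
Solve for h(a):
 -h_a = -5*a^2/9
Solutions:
 h(a) = C1 + 5*a^3/27


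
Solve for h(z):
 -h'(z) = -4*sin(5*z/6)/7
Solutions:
 h(z) = C1 - 24*cos(5*z/6)/35


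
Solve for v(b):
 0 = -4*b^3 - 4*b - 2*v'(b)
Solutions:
 v(b) = C1 - b^4/2 - b^2


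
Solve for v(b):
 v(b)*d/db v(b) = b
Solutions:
 v(b) = -sqrt(C1 + b^2)
 v(b) = sqrt(C1 + b^2)


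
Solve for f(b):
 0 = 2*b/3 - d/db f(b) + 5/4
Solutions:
 f(b) = C1 + b^2/3 + 5*b/4


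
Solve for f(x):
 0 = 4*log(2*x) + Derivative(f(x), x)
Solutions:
 f(x) = C1 - 4*x*log(x) - x*log(16) + 4*x


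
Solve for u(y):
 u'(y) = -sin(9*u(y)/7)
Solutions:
 y + 7*log(cos(9*u(y)/7) - 1)/18 - 7*log(cos(9*u(y)/7) + 1)/18 = C1


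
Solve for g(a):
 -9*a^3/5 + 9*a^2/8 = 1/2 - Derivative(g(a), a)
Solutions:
 g(a) = C1 + 9*a^4/20 - 3*a^3/8 + a/2


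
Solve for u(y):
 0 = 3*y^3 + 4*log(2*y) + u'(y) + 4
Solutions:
 u(y) = C1 - 3*y^4/4 - 4*y*log(y) - y*log(16)


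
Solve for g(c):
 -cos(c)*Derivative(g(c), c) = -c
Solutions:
 g(c) = C1 + Integral(c/cos(c), c)


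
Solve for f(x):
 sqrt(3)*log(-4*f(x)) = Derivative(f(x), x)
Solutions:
 -sqrt(3)*Integral(1/(log(-_y) + 2*log(2)), (_y, f(x)))/3 = C1 - x


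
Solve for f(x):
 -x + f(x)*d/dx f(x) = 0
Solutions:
 f(x) = -sqrt(C1 + x^2)
 f(x) = sqrt(C1 + x^2)


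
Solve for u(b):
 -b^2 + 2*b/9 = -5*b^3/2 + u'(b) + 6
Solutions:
 u(b) = C1 + 5*b^4/8 - b^3/3 + b^2/9 - 6*b


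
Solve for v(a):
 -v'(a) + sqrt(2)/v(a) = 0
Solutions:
 v(a) = -sqrt(C1 + 2*sqrt(2)*a)
 v(a) = sqrt(C1 + 2*sqrt(2)*a)


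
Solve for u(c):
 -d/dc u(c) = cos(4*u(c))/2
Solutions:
 u(c) = -asin((C1 + exp(4*c))/(C1 - exp(4*c)))/4 + pi/4
 u(c) = asin((C1 + exp(4*c))/(C1 - exp(4*c)))/4


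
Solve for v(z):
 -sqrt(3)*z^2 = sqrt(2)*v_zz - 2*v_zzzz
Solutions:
 v(z) = C1 + C2*z + C3*exp(-2^(3/4)*z/2) + C4*exp(2^(3/4)*z/2) - sqrt(6)*z^4/24 - sqrt(3)*z^2


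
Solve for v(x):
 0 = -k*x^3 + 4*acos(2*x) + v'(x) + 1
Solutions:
 v(x) = C1 + k*x^4/4 - 4*x*acos(2*x) - x + 2*sqrt(1 - 4*x^2)


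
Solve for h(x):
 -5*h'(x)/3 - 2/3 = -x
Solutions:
 h(x) = C1 + 3*x^2/10 - 2*x/5


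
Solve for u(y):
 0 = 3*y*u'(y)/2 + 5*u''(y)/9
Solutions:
 u(y) = C1 + C2*erf(3*sqrt(15)*y/10)


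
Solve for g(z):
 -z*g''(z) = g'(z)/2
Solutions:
 g(z) = C1 + C2*sqrt(z)


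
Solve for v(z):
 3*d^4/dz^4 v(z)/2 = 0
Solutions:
 v(z) = C1 + C2*z + C3*z^2 + C4*z^3


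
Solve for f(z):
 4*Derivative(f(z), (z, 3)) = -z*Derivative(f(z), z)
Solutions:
 f(z) = C1 + Integral(C2*airyai(-2^(1/3)*z/2) + C3*airybi(-2^(1/3)*z/2), z)


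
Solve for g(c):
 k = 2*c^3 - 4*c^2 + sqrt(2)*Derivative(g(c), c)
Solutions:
 g(c) = C1 - sqrt(2)*c^4/4 + 2*sqrt(2)*c^3/3 + sqrt(2)*c*k/2


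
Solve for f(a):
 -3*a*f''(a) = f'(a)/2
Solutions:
 f(a) = C1 + C2*a^(5/6)


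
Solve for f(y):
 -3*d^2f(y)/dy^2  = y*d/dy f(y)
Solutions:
 f(y) = C1 + C2*erf(sqrt(6)*y/6)


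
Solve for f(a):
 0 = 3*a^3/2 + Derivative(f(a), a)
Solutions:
 f(a) = C1 - 3*a^4/8


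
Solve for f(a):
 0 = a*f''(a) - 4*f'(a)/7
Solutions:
 f(a) = C1 + C2*a^(11/7)


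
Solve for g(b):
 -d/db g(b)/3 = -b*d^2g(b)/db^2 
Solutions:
 g(b) = C1 + C2*b^(4/3)


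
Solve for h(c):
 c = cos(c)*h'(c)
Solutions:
 h(c) = C1 + Integral(c/cos(c), c)


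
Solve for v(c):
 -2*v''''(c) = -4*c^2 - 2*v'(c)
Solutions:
 v(c) = C1 + C4*exp(c) - 2*c^3/3 + (C2*sin(sqrt(3)*c/2) + C3*cos(sqrt(3)*c/2))*exp(-c/2)


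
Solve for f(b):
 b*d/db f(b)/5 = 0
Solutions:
 f(b) = C1


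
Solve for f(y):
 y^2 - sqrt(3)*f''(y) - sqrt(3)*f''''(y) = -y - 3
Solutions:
 f(y) = C1 + C2*y + C3*sin(y) + C4*cos(y) + sqrt(3)*y^4/36 + sqrt(3)*y^3/18 + sqrt(3)*y^2/6


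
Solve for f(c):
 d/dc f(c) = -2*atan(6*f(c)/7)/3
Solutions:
 Integral(1/atan(6*_y/7), (_y, f(c))) = C1 - 2*c/3


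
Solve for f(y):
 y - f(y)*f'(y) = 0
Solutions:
 f(y) = -sqrt(C1 + y^2)
 f(y) = sqrt(C1 + y^2)


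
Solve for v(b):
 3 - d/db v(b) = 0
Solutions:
 v(b) = C1 + 3*b


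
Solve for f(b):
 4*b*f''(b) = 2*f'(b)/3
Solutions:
 f(b) = C1 + C2*b^(7/6)


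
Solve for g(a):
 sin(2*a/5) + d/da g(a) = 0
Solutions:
 g(a) = C1 + 5*cos(2*a/5)/2


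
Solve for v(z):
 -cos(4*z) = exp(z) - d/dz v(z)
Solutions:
 v(z) = C1 + exp(z) + sin(4*z)/4


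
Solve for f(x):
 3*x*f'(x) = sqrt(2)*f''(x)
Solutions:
 f(x) = C1 + C2*erfi(2^(1/4)*sqrt(3)*x/2)


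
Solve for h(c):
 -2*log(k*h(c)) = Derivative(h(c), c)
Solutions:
 li(k*h(c))/k = C1 - 2*c


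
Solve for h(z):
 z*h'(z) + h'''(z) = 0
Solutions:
 h(z) = C1 + Integral(C2*airyai(-z) + C3*airybi(-z), z)


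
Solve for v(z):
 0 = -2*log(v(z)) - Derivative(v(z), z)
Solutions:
 li(v(z)) = C1 - 2*z


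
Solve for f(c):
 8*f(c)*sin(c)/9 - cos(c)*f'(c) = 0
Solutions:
 f(c) = C1/cos(c)^(8/9)


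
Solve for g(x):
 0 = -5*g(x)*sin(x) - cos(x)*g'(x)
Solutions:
 g(x) = C1*cos(x)^5


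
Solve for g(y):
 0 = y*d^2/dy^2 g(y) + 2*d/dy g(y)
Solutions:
 g(y) = C1 + C2/y


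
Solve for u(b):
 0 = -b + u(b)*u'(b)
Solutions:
 u(b) = -sqrt(C1 + b^2)
 u(b) = sqrt(C1 + b^2)


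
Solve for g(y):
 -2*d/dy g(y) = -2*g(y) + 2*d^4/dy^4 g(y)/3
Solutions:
 g(y) = (C1/sqrt(exp(y*sqrt(-2^(2/3)*(9 + sqrt(337))^(1/3)/2 + 4*2^(1/3)/(9 + sqrt(337))^(1/3) + 3*2^(5/6)/sqrt(-4/(9 + sqrt(337))^(1/3) + 2^(1/3)*(9 + sqrt(337))^(1/3)/2)))) + C2*sqrt(exp(y*sqrt(-2^(2/3)*(9 + sqrt(337))^(1/3)/2 + 4*2^(1/3)/(9 + sqrt(337))^(1/3) + 3*2^(5/6)/sqrt(-4/(9 + sqrt(337))^(1/3) + 2^(1/3)*(9 + sqrt(337))^(1/3)/2)))))*exp(-2^(1/6)*y*sqrt(-4/(9 + sqrt(337))^(1/3) + 2^(1/3)*(9 + sqrt(337))^(1/3)/2)/2) + (C3*sin(y*sqrt(-4*2^(1/3)/(9 + sqrt(337))^(1/3) + 2^(2/3)*(9 + sqrt(337))^(1/3)/2 + 3*2^(5/6)/sqrt(-4/(9 + sqrt(337))^(1/3) + 2^(1/3)*(9 + sqrt(337))^(1/3)/2))/2) + C4*cos(y*sqrt(-4*2^(1/3)/(9 + sqrt(337))^(1/3) + 2^(2/3)*(9 + sqrt(337))^(1/3)/2 + 3*2^(5/6)/sqrt(-4/(9 + sqrt(337))^(1/3) + 2^(1/3)*(9 + sqrt(337))^(1/3)/2))/2))*exp(2^(1/6)*y*sqrt(-4/(9 + sqrt(337))^(1/3) + 2^(1/3)*(9 + sqrt(337))^(1/3)/2)/2)


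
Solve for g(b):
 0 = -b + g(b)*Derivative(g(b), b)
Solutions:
 g(b) = -sqrt(C1 + b^2)
 g(b) = sqrt(C1 + b^2)


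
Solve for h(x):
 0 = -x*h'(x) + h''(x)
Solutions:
 h(x) = C1 + C2*erfi(sqrt(2)*x/2)


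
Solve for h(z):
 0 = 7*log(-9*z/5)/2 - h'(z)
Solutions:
 h(z) = C1 + 7*z*log(-z)/2 + z*(-7*log(5)/2 - 7/2 + 7*log(3))


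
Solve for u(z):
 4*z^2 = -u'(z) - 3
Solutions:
 u(z) = C1 - 4*z^3/3 - 3*z


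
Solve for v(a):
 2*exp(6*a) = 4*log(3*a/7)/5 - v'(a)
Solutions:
 v(a) = C1 + 4*a*log(a)/5 + 4*a*(-log(7) - 1 + log(3))/5 - exp(6*a)/3


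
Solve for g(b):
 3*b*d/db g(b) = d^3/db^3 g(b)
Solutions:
 g(b) = C1 + Integral(C2*airyai(3^(1/3)*b) + C3*airybi(3^(1/3)*b), b)


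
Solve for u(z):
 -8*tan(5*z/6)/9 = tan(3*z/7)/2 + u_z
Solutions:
 u(z) = C1 + 7*log(cos(3*z/7))/6 + 16*log(cos(5*z/6))/15


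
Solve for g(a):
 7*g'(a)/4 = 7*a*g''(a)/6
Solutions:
 g(a) = C1 + C2*a^(5/2)


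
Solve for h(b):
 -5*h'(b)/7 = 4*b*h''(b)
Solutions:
 h(b) = C1 + C2*b^(23/28)


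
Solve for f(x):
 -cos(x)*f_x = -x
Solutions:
 f(x) = C1 + Integral(x/cos(x), x)


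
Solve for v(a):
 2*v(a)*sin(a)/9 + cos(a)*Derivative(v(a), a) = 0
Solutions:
 v(a) = C1*cos(a)^(2/9)


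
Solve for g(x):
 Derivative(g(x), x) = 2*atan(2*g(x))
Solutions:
 Integral(1/atan(2*_y), (_y, g(x))) = C1 + 2*x


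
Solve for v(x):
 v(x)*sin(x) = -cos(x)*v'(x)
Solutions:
 v(x) = C1*cos(x)


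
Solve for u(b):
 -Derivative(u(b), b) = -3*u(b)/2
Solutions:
 u(b) = C1*exp(3*b/2)


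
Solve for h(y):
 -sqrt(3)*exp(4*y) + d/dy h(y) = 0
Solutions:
 h(y) = C1 + sqrt(3)*exp(4*y)/4


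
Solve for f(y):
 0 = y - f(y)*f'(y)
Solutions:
 f(y) = -sqrt(C1 + y^2)
 f(y) = sqrt(C1 + y^2)


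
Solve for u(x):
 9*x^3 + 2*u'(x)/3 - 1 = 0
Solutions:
 u(x) = C1 - 27*x^4/8 + 3*x/2


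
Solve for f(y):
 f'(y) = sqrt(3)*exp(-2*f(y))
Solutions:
 f(y) = log(-sqrt(C1 + 2*sqrt(3)*y))
 f(y) = log(C1 + 2*sqrt(3)*y)/2


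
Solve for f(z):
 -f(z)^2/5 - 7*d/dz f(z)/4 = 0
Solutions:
 f(z) = 35/(C1 + 4*z)


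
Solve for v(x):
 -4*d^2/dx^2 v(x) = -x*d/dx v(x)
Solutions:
 v(x) = C1 + C2*erfi(sqrt(2)*x/4)


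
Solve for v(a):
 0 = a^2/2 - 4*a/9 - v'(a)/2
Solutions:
 v(a) = C1 + a^3/3 - 4*a^2/9


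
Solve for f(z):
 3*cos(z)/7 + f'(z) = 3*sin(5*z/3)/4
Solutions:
 f(z) = C1 - 3*sin(z)/7 - 9*cos(5*z/3)/20


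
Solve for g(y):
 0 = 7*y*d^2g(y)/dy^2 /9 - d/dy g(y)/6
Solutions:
 g(y) = C1 + C2*y^(17/14)


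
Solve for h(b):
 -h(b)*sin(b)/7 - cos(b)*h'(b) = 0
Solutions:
 h(b) = C1*cos(b)^(1/7)


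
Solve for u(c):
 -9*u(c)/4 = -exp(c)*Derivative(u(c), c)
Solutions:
 u(c) = C1*exp(-9*exp(-c)/4)


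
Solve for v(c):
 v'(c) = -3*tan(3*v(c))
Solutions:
 v(c) = -asin(C1*exp(-9*c))/3 + pi/3
 v(c) = asin(C1*exp(-9*c))/3


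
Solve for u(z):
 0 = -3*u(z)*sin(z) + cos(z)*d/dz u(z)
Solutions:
 u(z) = C1/cos(z)^3


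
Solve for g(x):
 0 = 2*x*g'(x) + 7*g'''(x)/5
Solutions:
 g(x) = C1 + Integral(C2*airyai(-10^(1/3)*7^(2/3)*x/7) + C3*airybi(-10^(1/3)*7^(2/3)*x/7), x)


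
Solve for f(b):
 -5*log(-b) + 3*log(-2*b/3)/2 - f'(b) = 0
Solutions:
 f(b) = C1 - 7*b*log(-b)/2 + b*(-3*log(3) + 3*log(2) + 7)/2


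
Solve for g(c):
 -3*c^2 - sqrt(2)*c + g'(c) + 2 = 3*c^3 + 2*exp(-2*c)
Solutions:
 g(c) = C1 + 3*c^4/4 + c^3 + sqrt(2)*c^2/2 - 2*c - exp(-2*c)


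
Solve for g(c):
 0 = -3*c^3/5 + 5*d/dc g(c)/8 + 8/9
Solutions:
 g(c) = C1 + 6*c^4/25 - 64*c/45


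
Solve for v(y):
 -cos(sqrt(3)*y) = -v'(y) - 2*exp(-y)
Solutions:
 v(y) = C1 + sqrt(3)*sin(sqrt(3)*y)/3 + 2*exp(-y)


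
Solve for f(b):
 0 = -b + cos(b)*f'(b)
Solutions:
 f(b) = C1 + Integral(b/cos(b), b)


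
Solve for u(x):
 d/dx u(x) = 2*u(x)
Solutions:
 u(x) = C1*exp(2*x)


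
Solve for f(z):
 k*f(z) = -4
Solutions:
 f(z) = -4/k


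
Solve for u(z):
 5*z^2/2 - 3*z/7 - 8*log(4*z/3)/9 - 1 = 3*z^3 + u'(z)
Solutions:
 u(z) = C1 - 3*z^4/4 + 5*z^3/6 - 3*z^2/14 - 8*z*log(z)/9 - 16*z*log(2)/9 - z/9 + 8*z*log(3)/9


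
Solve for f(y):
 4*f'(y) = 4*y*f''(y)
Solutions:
 f(y) = C1 + C2*y^2


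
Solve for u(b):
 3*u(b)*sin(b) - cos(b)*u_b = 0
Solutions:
 u(b) = C1/cos(b)^3


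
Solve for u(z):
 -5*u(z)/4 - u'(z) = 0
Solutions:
 u(z) = C1*exp(-5*z/4)


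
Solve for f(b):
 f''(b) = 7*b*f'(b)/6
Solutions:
 f(b) = C1 + C2*erfi(sqrt(21)*b/6)


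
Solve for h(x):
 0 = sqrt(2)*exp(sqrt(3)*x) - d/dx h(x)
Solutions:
 h(x) = C1 + sqrt(6)*exp(sqrt(3)*x)/3


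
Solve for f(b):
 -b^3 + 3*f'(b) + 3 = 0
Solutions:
 f(b) = C1 + b^4/12 - b


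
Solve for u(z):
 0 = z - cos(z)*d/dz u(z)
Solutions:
 u(z) = C1 + Integral(z/cos(z), z)


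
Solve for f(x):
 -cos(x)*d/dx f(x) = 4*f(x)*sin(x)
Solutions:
 f(x) = C1*cos(x)^4


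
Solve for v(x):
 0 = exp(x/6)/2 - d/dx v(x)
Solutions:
 v(x) = C1 + 3*exp(x/6)


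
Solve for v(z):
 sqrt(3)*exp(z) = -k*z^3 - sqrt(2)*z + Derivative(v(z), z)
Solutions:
 v(z) = C1 + k*z^4/4 + sqrt(2)*z^2/2 + sqrt(3)*exp(z)


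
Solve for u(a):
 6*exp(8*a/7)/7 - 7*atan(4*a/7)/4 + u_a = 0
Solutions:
 u(a) = C1 + 7*a*atan(4*a/7)/4 - 3*exp(8*a/7)/4 - 49*log(16*a^2 + 49)/32


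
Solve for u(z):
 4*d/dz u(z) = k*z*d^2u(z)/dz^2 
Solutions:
 u(z) = C1 + z^(((re(k) + 4)*re(k) + im(k)^2)/(re(k)^2 + im(k)^2))*(C2*sin(4*log(z)*Abs(im(k))/(re(k)^2 + im(k)^2)) + C3*cos(4*log(z)*im(k)/(re(k)^2 + im(k)^2)))


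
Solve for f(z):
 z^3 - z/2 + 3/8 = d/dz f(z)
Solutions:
 f(z) = C1 + z^4/4 - z^2/4 + 3*z/8


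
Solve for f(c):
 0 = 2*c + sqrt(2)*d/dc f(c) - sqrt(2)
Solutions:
 f(c) = C1 - sqrt(2)*c^2/2 + c


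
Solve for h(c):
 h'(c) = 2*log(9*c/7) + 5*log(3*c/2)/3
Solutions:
 h(c) = C1 + 11*c*log(c)/3 - 2*c*log(14) - 11*c/3 + c*log(2)/3 + 17*c*log(3)/3


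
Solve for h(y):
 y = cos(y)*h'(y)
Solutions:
 h(y) = C1 + Integral(y/cos(y), y)


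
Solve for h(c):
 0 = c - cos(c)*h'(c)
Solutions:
 h(c) = C1 + Integral(c/cos(c), c)


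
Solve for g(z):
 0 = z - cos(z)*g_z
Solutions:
 g(z) = C1 + Integral(z/cos(z), z)


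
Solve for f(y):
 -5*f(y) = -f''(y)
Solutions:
 f(y) = C1*exp(-sqrt(5)*y) + C2*exp(sqrt(5)*y)


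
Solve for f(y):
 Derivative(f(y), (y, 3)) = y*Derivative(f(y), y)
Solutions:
 f(y) = C1 + Integral(C2*airyai(y) + C3*airybi(y), y)


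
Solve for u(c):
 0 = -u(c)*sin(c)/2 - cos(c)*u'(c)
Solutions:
 u(c) = C1*sqrt(cos(c))


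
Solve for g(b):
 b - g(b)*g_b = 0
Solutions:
 g(b) = -sqrt(C1 + b^2)
 g(b) = sqrt(C1 + b^2)


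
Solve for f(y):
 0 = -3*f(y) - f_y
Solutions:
 f(y) = C1*exp(-3*y)


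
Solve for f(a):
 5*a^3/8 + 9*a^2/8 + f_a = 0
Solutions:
 f(a) = C1 - 5*a^4/32 - 3*a^3/8


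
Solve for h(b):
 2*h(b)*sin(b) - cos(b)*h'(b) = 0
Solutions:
 h(b) = C1/cos(b)^2


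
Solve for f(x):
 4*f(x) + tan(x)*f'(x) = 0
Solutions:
 f(x) = C1/sin(x)^4


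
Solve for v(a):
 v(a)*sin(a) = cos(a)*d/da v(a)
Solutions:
 v(a) = C1/cos(a)


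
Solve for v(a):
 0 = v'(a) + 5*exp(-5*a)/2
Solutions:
 v(a) = C1 + exp(-5*a)/2


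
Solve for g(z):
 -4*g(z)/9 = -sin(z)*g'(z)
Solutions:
 g(z) = C1*(cos(z) - 1)^(2/9)/(cos(z) + 1)^(2/9)


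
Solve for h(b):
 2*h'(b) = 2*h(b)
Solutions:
 h(b) = C1*exp(b)


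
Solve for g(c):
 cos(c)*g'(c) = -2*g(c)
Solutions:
 g(c) = C1*(sin(c) - 1)/(sin(c) + 1)


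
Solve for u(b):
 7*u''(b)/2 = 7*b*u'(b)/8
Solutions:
 u(b) = C1 + C2*erfi(sqrt(2)*b/4)


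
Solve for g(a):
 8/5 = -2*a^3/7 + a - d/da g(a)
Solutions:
 g(a) = C1 - a^4/14 + a^2/2 - 8*a/5


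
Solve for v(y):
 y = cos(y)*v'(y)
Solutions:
 v(y) = C1 + Integral(y/cos(y), y)


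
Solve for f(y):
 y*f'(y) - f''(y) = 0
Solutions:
 f(y) = C1 + C2*erfi(sqrt(2)*y/2)


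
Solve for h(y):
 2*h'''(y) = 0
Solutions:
 h(y) = C1 + C2*y + C3*y^2


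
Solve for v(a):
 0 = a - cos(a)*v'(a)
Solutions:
 v(a) = C1 + Integral(a/cos(a), a)


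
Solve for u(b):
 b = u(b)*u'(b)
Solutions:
 u(b) = -sqrt(C1 + b^2)
 u(b) = sqrt(C1 + b^2)


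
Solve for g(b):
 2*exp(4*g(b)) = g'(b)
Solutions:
 g(b) = log(-(-1/(C1 + 8*b))^(1/4))
 g(b) = log(-1/(C1 + 8*b))/4
 g(b) = log(-I*(-1/(C1 + 8*b))^(1/4))
 g(b) = log(I*(-1/(C1 + 8*b))^(1/4))


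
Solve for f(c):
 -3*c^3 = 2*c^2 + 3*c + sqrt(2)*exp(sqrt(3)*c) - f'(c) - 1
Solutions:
 f(c) = C1 + 3*c^4/4 + 2*c^3/3 + 3*c^2/2 - c + sqrt(6)*exp(sqrt(3)*c)/3


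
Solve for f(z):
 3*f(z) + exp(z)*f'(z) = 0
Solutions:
 f(z) = C1*exp(3*exp(-z))


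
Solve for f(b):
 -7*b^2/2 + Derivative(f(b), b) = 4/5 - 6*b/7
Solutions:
 f(b) = C1 + 7*b^3/6 - 3*b^2/7 + 4*b/5


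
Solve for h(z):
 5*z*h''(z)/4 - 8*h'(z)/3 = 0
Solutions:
 h(z) = C1 + C2*z^(47/15)


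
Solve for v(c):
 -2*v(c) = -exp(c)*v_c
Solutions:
 v(c) = C1*exp(-2*exp(-c))


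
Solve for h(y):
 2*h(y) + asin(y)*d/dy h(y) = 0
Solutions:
 h(y) = C1*exp(-2*Integral(1/asin(y), y))


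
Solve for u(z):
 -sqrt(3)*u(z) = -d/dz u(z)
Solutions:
 u(z) = C1*exp(sqrt(3)*z)


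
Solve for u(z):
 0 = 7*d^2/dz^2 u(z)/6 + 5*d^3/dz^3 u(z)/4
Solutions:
 u(z) = C1 + C2*z + C3*exp(-14*z/15)


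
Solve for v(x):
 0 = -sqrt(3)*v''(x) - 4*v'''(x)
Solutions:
 v(x) = C1 + C2*x + C3*exp(-sqrt(3)*x/4)


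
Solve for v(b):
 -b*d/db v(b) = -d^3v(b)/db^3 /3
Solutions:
 v(b) = C1 + Integral(C2*airyai(3^(1/3)*b) + C3*airybi(3^(1/3)*b), b)


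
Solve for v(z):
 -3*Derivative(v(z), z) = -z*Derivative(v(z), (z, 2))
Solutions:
 v(z) = C1 + C2*z^4


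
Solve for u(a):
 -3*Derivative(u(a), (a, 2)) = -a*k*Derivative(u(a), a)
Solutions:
 u(a) = Piecewise((-sqrt(6)*sqrt(pi)*C1*erf(sqrt(6)*a*sqrt(-k)/6)/(2*sqrt(-k)) - C2, (k > 0) | (k < 0)), (-C1*a - C2, True))


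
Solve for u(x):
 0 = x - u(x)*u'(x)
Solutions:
 u(x) = -sqrt(C1 + x^2)
 u(x) = sqrt(C1 + x^2)


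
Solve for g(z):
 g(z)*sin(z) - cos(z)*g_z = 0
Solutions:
 g(z) = C1/cos(z)


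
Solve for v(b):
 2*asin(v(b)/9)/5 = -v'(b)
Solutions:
 Integral(1/asin(_y/9), (_y, v(b))) = C1 - 2*b/5


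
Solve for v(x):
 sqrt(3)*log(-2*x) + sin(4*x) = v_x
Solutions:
 v(x) = C1 + sqrt(3)*x*(log(-x) - 1) + sqrt(3)*x*log(2) - cos(4*x)/4


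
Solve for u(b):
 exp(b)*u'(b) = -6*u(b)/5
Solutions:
 u(b) = C1*exp(6*exp(-b)/5)


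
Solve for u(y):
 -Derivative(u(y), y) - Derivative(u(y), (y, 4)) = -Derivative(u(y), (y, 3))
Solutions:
 u(y) = C1 + C2*exp(y*(2*2^(1/3)/(3*sqrt(69) + 25)^(1/3) + 4 + 2^(2/3)*(3*sqrt(69) + 25)^(1/3))/12)*sin(2^(1/3)*sqrt(3)*y*(-2^(1/3)*(3*sqrt(69) + 25)^(1/3) + 2/(3*sqrt(69) + 25)^(1/3))/12) + C3*exp(y*(2*2^(1/3)/(3*sqrt(69) + 25)^(1/3) + 4 + 2^(2/3)*(3*sqrt(69) + 25)^(1/3))/12)*cos(2^(1/3)*sqrt(3)*y*(-2^(1/3)*(3*sqrt(69) + 25)^(1/3) + 2/(3*sqrt(69) + 25)^(1/3))/12) + C4*exp(y*(-2^(2/3)*(3*sqrt(69) + 25)^(1/3) - 2*2^(1/3)/(3*sqrt(69) + 25)^(1/3) + 2)/6)


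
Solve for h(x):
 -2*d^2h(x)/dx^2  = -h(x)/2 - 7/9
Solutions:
 h(x) = C1*exp(-x/2) + C2*exp(x/2) - 14/9


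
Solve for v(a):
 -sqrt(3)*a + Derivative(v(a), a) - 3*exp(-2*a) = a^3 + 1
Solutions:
 v(a) = C1 + a^4/4 + sqrt(3)*a^2/2 + a - 3*exp(-2*a)/2


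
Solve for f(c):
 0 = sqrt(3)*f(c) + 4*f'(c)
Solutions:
 f(c) = C1*exp(-sqrt(3)*c/4)


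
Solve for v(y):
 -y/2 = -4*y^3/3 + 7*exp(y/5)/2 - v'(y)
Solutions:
 v(y) = C1 - y^4/3 + y^2/4 + 35*exp(y/5)/2


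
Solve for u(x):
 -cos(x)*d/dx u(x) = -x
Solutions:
 u(x) = C1 + Integral(x/cos(x), x)


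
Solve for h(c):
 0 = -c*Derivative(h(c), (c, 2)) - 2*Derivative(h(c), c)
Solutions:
 h(c) = C1 + C2/c


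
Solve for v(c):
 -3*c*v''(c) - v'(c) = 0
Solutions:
 v(c) = C1 + C2*c^(2/3)


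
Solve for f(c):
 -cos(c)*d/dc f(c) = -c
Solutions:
 f(c) = C1 + Integral(c/cos(c), c)


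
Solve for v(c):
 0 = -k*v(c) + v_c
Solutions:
 v(c) = C1*exp(c*k)


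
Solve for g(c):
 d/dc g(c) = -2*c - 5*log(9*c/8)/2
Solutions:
 g(c) = C1 - c^2 - 5*c*log(c)/2 - 5*c*log(3) + 5*c/2 + 15*c*log(2)/2


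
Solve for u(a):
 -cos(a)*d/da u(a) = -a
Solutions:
 u(a) = C1 + Integral(a/cos(a), a)


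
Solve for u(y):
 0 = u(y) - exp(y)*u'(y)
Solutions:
 u(y) = C1*exp(-exp(-y))


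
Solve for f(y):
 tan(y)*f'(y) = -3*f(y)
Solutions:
 f(y) = C1/sin(y)^3


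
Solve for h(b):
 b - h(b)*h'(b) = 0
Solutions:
 h(b) = -sqrt(C1 + b^2)
 h(b) = sqrt(C1 + b^2)


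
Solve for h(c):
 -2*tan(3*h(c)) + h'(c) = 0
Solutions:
 h(c) = -asin(C1*exp(6*c))/3 + pi/3
 h(c) = asin(C1*exp(6*c))/3


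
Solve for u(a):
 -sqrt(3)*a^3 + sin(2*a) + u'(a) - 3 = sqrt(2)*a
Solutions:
 u(a) = C1 + sqrt(3)*a^4/4 + sqrt(2)*a^2/2 + 3*a + cos(2*a)/2


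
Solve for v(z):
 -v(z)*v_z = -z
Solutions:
 v(z) = -sqrt(C1 + z^2)
 v(z) = sqrt(C1 + z^2)


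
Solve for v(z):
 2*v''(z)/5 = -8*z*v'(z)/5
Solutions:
 v(z) = C1 + C2*erf(sqrt(2)*z)


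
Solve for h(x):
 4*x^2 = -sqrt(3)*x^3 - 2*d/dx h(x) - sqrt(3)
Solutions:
 h(x) = C1 - sqrt(3)*x^4/8 - 2*x^3/3 - sqrt(3)*x/2


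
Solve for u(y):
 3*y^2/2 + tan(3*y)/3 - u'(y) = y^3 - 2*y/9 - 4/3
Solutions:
 u(y) = C1 - y^4/4 + y^3/2 + y^2/9 + 4*y/3 - log(cos(3*y))/9


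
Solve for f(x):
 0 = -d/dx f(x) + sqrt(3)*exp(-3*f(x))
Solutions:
 f(x) = log(C1 + 3*sqrt(3)*x)/3
 f(x) = log((-3^(1/3) - 3^(5/6)*I)*(C1 + sqrt(3)*x)^(1/3)/2)
 f(x) = log((-3^(1/3) + 3^(5/6)*I)*(C1 + sqrt(3)*x)^(1/3)/2)


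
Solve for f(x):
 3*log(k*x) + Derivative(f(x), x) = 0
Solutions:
 f(x) = C1 - 3*x*log(k*x) + 3*x


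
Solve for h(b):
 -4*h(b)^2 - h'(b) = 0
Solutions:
 h(b) = 1/(C1 + 4*b)


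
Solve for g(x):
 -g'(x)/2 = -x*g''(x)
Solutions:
 g(x) = C1 + C2*x^(3/2)


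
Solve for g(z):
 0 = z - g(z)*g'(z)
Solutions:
 g(z) = -sqrt(C1 + z^2)
 g(z) = sqrt(C1 + z^2)


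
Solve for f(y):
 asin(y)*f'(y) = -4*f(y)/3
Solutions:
 f(y) = C1*exp(-4*Integral(1/asin(y), y)/3)


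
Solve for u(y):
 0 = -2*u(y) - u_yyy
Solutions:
 u(y) = C3*exp(-2^(1/3)*y) + (C1*sin(2^(1/3)*sqrt(3)*y/2) + C2*cos(2^(1/3)*sqrt(3)*y/2))*exp(2^(1/3)*y/2)


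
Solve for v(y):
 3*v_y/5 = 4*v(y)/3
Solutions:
 v(y) = C1*exp(20*y/9)


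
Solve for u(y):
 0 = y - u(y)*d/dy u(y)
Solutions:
 u(y) = -sqrt(C1 + y^2)
 u(y) = sqrt(C1 + y^2)


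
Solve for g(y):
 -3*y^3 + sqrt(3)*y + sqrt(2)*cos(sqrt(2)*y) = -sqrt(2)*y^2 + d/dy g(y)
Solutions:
 g(y) = C1 - 3*y^4/4 + sqrt(2)*y^3/3 + sqrt(3)*y^2/2 + sin(sqrt(2)*y)


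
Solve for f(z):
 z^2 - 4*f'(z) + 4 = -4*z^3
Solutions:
 f(z) = C1 + z^4/4 + z^3/12 + z


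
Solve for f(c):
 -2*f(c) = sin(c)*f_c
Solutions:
 f(c) = C1*(cos(c) + 1)/(cos(c) - 1)


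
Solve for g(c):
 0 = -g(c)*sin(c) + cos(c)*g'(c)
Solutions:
 g(c) = C1/cos(c)


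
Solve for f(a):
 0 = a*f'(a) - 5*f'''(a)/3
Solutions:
 f(a) = C1 + Integral(C2*airyai(3^(1/3)*5^(2/3)*a/5) + C3*airybi(3^(1/3)*5^(2/3)*a/5), a)


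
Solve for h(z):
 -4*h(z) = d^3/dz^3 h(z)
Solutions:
 h(z) = C3*exp(-2^(2/3)*z) + (C1*sin(2^(2/3)*sqrt(3)*z/2) + C2*cos(2^(2/3)*sqrt(3)*z/2))*exp(2^(2/3)*z/2)


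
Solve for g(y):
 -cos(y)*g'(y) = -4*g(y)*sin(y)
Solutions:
 g(y) = C1/cos(y)^4


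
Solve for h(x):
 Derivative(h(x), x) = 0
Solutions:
 h(x) = C1


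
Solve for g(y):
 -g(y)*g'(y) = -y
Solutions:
 g(y) = -sqrt(C1 + y^2)
 g(y) = sqrt(C1 + y^2)


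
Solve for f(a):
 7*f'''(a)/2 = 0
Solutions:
 f(a) = C1 + C2*a + C3*a^2


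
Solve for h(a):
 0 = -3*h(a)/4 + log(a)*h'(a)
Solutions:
 h(a) = C1*exp(3*li(a)/4)


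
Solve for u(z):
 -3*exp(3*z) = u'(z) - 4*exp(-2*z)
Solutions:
 u(z) = C1 - exp(3*z) - 2*exp(-2*z)


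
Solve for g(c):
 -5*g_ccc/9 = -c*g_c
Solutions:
 g(c) = C1 + Integral(C2*airyai(15^(2/3)*c/5) + C3*airybi(15^(2/3)*c/5), c)


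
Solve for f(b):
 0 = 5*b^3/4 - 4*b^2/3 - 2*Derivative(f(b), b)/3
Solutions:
 f(b) = C1 + 15*b^4/32 - 2*b^3/3


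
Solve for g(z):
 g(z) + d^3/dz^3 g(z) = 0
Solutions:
 g(z) = C3*exp(-z) + (C1*sin(sqrt(3)*z/2) + C2*cos(sqrt(3)*z/2))*exp(z/2)


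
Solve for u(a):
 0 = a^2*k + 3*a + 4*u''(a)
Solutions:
 u(a) = C1 + C2*a - a^4*k/48 - a^3/8


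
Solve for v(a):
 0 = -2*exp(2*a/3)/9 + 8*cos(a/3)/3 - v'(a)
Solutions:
 v(a) = C1 - exp(2*a/3)/3 + 8*sin(a/3)


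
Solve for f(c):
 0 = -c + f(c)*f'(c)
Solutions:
 f(c) = -sqrt(C1 + c^2)
 f(c) = sqrt(C1 + c^2)


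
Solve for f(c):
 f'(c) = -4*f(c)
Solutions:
 f(c) = C1*exp(-4*c)


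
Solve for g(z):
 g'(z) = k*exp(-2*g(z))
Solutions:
 g(z) = log(-sqrt(C1 + 2*k*z))
 g(z) = log(C1 + 2*k*z)/2


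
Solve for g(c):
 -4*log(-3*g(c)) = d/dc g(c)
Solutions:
 Integral(1/(log(-_y) + log(3)), (_y, g(c)))/4 = C1 - c


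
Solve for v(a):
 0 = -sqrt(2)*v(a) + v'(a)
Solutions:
 v(a) = C1*exp(sqrt(2)*a)


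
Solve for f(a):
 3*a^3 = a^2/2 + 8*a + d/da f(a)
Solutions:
 f(a) = C1 + 3*a^4/4 - a^3/6 - 4*a^2


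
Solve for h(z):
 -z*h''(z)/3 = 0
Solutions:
 h(z) = C1 + C2*z


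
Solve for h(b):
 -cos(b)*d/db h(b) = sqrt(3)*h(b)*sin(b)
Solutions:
 h(b) = C1*cos(b)^(sqrt(3))


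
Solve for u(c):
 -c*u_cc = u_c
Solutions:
 u(c) = C1 + C2*log(c)


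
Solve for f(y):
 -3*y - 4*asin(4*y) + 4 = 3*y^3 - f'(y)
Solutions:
 f(y) = C1 + 3*y^4/4 + 3*y^2/2 + 4*y*asin(4*y) - 4*y + sqrt(1 - 16*y^2)


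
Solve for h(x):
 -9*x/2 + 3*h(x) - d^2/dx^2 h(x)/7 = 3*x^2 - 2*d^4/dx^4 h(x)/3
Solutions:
 h(x) = x^2 + 3*x/2 + (C1*sin(2^(3/4)*sqrt(3)*x*sin(atan(sqrt(391))/2)/2) + C2*cos(2^(3/4)*sqrt(3)*x*sin(atan(sqrt(391))/2)/2))*exp(-2^(3/4)*sqrt(3)*x*cos(atan(sqrt(391))/2)/2) + (C3*sin(2^(3/4)*sqrt(3)*x*sin(atan(sqrt(391))/2)/2) + C4*cos(2^(3/4)*sqrt(3)*x*sin(atan(sqrt(391))/2)/2))*exp(2^(3/4)*sqrt(3)*x*cos(atan(sqrt(391))/2)/2) + 2/21


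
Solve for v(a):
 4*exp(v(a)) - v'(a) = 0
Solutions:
 v(a) = log(-1/(C1 + 4*a))


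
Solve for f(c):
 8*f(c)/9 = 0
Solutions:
 f(c) = 0


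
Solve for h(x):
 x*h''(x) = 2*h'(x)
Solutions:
 h(x) = C1 + C2*x^3


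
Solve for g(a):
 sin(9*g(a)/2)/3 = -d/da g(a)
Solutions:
 g(a) = -2*acos((-C1 - exp(3*a))/(C1 - exp(3*a)))/9 + 4*pi/9
 g(a) = 2*acos((-C1 - exp(3*a))/(C1 - exp(3*a)))/9


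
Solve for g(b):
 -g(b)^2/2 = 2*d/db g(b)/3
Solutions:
 g(b) = 4/(C1 + 3*b)


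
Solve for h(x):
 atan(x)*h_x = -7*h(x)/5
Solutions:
 h(x) = C1*exp(-7*Integral(1/atan(x), x)/5)


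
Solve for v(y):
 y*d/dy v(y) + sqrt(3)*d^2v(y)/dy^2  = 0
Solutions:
 v(y) = C1 + C2*erf(sqrt(2)*3^(3/4)*y/6)


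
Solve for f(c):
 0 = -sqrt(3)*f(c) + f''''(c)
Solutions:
 f(c) = C1*exp(-3^(1/8)*c) + C2*exp(3^(1/8)*c) + C3*sin(3^(1/8)*c) + C4*cos(3^(1/8)*c)


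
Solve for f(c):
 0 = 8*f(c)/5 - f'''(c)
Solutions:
 f(c) = C3*exp(2*5^(2/3)*c/5) + (C1*sin(sqrt(3)*5^(2/3)*c/5) + C2*cos(sqrt(3)*5^(2/3)*c/5))*exp(-5^(2/3)*c/5)


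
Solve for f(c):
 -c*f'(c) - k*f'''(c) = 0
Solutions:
 f(c) = C1 + Integral(C2*airyai(c*(-1/k)^(1/3)) + C3*airybi(c*(-1/k)^(1/3)), c)


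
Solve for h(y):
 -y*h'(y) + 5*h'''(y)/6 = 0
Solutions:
 h(y) = C1 + Integral(C2*airyai(5^(2/3)*6^(1/3)*y/5) + C3*airybi(5^(2/3)*6^(1/3)*y/5), y)


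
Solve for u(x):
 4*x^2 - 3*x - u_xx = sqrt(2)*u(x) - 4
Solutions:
 u(x) = C1*sin(2^(1/4)*x) + C2*cos(2^(1/4)*x) + 2*sqrt(2)*x^2 - 3*sqrt(2)*x/2 - 4 + 2*sqrt(2)


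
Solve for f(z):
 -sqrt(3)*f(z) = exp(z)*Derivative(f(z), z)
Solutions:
 f(z) = C1*exp(sqrt(3)*exp(-z))


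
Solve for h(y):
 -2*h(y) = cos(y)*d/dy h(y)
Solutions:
 h(y) = C1*(sin(y) - 1)/(sin(y) + 1)


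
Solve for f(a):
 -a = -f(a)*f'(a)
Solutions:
 f(a) = -sqrt(C1 + a^2)
 f(a) = sqrt(C1 + a^2)


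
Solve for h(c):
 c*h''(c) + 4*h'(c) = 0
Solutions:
 h(c) = C1 + C2/c^3


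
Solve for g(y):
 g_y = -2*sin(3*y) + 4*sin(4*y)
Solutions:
 g(y) = C1 + 2*cos(3*y)/3 - cos(4*y)


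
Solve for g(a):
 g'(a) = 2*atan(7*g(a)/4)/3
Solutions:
 Integral(1/atan(7*_y/4), (_y, g(a))) = C1 + 2*a/3


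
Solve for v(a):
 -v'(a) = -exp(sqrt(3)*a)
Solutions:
 v(a) = C1 + sqrt(3)*exp(sqrt(3)*a)/3


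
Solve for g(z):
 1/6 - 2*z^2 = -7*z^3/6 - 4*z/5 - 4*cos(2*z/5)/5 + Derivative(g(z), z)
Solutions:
 g(z) = C1 + 7*z^4/24 - 2*z^3/3 + 2*z^2/5 + z/6 + 2*sin(2*z/5)


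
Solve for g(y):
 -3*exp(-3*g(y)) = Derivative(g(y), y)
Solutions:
 g(y) = log(C1 - 9*y)/3
 g(y) = log((-3^(1/3) - 3^(5/6)*I)*(C1 - 3*y)^(1/3)/2)
 g(y) = log((-3^(1/3) + 3^(5/6)*I)*(C1 - 3*y)^(1/3)/2)


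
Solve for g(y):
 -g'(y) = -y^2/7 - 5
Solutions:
 g(y) = C1 + y^3/21 + 5*y


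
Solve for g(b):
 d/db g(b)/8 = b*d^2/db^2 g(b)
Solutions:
 g(b) = C1 + C2*b^(9/8)


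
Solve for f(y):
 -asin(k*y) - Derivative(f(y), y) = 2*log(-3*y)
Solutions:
 f(y) = C1 - 2*y*log(-y) - 2*y*log(3) + 2*y - Piecewise((y*asin(k*y) + sqrt(-k^2*y^2 + 1)/k, Ne(k, 0)), (0, True))


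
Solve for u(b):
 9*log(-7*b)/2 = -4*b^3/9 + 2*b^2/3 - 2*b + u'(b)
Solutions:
 u(b) = C1 + b^4/9 - 2*b^3/9 + b^2 + 9*b*log(-b)/2 + 9*b*(-1 + log(7))/2


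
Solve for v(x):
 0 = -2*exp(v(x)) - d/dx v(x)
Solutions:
 v(x) = log(1/(C1 + 2*x))


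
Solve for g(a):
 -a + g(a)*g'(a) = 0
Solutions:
 g(a) = -sqrt(C1 + a^2)
 g(a) = sqrt(C1 + a^2)


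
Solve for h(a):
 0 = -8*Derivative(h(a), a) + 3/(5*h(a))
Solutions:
 h(a) = -sqrt(C1 + 15*a)/10
 h(a) = sqrt(C1 + 15*a)/10


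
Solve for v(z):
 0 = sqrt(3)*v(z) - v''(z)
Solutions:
 v(z) = C1*exp(-3^(1/4)*z) + C2*exp(3^(1/4)*z)


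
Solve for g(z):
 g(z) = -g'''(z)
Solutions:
 g(z) = C3*exp(-z) + (C1*sin(sqrt(3)*z/2) + C2*cos(sqrt(3)*z/2))*exp(z/2)


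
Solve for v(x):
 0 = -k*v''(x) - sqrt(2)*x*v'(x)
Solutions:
 v(x) = C1 + C2*sqrt(k)*erf(2^(3/4)*x*sqrt(1/k)/2)


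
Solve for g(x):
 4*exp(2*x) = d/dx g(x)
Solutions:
 g(x) = C1 + 2*exp(2*x)


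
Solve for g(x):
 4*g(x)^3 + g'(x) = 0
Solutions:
 g(x) = -sqrt(2)*sqrt(-1/(C1 - 4*x))/2
 g(x) = sqrt(2)*sqrt(-1/(C1 - 4*x))/2


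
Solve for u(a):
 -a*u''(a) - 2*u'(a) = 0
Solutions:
 u(a) = C1 + C2/a


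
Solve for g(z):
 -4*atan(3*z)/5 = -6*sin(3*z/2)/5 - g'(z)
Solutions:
 g(z) = C1 + 4*z*atan(3*z)/5 - 2*log(9*z^2 + 1)/15 + 4*cos(3*z/2)/5


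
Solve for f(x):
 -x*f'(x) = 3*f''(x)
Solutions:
 f(x) = C1 + C2*erf(sqrt(6)*x/6)


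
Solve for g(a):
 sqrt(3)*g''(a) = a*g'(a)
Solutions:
 g(a) = C1 + C2*erfi(sqrt(2)*3^(3/4)*a/6)


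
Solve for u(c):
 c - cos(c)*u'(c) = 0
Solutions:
 u(c) = C1 + Integral(c/cos(c), c)


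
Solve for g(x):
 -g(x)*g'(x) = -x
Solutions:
 g(x) = -sqrt(C1 + x^2)
 g(x) = sqrt(C1 + x^2)


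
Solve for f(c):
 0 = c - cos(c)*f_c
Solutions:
 f(c) = C1 + Integral(c/cos(c), c)


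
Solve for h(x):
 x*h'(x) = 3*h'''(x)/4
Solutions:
 h(x) = C1 + Integral(C2*airyai(6^(2/3)*x/3) + C3*airybi(6^(2/3)*x/3), x)


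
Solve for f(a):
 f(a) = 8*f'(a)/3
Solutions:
 f(a) = C1*exp(3*a/8)


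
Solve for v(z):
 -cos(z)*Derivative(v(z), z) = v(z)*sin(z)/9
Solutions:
 v(z) = C1*cos(z)^(1/9)


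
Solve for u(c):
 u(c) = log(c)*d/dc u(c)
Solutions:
 u(c) = C1*exp(li(c))


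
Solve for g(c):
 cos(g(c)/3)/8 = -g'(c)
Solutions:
 c/8 - 3*log(sin(g(c)/3) - 1)/2 + 3*log(sin(g(c)/3) + 1)/2 = C1


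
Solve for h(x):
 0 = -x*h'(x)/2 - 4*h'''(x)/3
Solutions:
 h(x) = C1 + Integral(C2*airyai(-3^(1/3)*x/2) + C3*airybi(-3^(1/3)*x/2), x)


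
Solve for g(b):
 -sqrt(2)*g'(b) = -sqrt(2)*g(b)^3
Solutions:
 g(b) = -sqrt(2)*sqrt(-1/(C1 + b))/2
 g(b) = sqrt(2)*sqrt(-1/(C1 + b))/2


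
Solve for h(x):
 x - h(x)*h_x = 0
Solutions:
 h(x) = -sqrt(C1 + x^2)
 h(x) = sqrt(C1 + x^2)


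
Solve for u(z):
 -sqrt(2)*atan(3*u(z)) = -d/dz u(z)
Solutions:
 Integral(1/atan(3*_y), (_y, u(z))) = C1 + sqrt(2)*z


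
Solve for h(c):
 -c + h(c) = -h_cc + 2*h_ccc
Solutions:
 h(c) = C3*exp(c) + c + (C1*sin(sqrt(7)*c/4) + C2*cos(sqrt(7)*c/4))*exp(-c/4)


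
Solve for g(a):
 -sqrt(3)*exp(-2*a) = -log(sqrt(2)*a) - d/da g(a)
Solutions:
 g(a) = C1 - a*log(a) + a*(1 - log(2)/2) - sqrt(3)*exp(-2*a)/2


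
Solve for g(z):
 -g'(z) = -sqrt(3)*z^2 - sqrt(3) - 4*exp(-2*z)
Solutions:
 g(z) = C1 + sqrt(3)*z^3/3 + sqrt(3)*z - 2*exp(-2*z)


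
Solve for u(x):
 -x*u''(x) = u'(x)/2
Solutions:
 u(x) = C1 + C2*sqrt(x)


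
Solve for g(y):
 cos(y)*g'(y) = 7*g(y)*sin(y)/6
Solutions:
 g(y) = C1/cos(y)^(7/6)


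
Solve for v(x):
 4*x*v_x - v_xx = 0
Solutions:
 v(x) = C1 + C2*erfi(sqrt(2)*x)


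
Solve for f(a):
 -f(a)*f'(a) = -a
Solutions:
 f(a) = -sqrt(C1 + a^2)
 f(a) = sqrt(C1 + a^2)


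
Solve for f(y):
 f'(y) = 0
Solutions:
 f(y) = C1


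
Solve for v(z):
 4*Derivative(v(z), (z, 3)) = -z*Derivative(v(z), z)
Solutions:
 v(z) = C1 + Integral(C2*airyai(-2^(1/3)*z/2) + C3*airybi(-2^(1/3)*z/2), z)


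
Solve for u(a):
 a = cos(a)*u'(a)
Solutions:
 u(a) = C1 + Integral(a/cos(a), a)


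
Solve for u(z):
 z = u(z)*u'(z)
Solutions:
 u(z) = -sqrt(C1 + z^2)
 u(z) = sqrt(C1 + z^2)


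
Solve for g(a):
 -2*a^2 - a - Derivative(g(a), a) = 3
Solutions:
 g(a) = C1 - 2*a^3/3 - a^2/2 - 3*a


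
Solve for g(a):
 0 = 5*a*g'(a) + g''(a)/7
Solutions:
 g(a) = C1 + C2*erf(sqrt(70)*a/2)


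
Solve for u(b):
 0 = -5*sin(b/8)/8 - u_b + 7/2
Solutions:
 u(b) = C1 + 7*b/2 + 5*cos(b/8)


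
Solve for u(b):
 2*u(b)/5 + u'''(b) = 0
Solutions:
 u(b) = C3*exp(-2^(1/3)*5^(2/3)*b/5) + (C1*sin(2^(1/3)*sqrt(3)*5^(2/3)*b/10) + C2*cos(2^(1/3)*sqrt(3)*5^(2/3)*b/10))*exp(2^(1/3)*5^(2/3)*b/10)


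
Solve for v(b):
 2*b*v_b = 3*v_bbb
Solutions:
 v(b) = C1 + Integral(C2*airyai(2^(1/3)*3^(2/3)*b/3) + C3*airybi(2^(1/3)*3^(2/3)*b/3), b)


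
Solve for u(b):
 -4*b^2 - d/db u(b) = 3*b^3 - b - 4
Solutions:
 u(b) = C1 - 3*b^4/4 - 4*b^3/3 + b^2/2 + 4*b


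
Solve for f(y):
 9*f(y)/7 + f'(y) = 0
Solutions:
 f(y) = C1*exp(-9*y/7)


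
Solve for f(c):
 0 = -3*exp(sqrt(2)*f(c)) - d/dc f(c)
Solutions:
 f(c) = sqrt(2)*(2*log(1/(C1 + 3*c)) - log(2))/4


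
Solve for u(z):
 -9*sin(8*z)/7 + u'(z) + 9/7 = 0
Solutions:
 u(z) = C1 - 9*z/7 - 9*cos(8*z)/56


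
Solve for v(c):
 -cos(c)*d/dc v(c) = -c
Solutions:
 v(c) = C1 + Integral(c/cos(c), c)


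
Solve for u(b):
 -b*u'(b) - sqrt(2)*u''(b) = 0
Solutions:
 u(b) = C1 + C2*erf(2^(1/4)*b/2)


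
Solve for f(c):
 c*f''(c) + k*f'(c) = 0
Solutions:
 f(c) = C1 + c^(1 - re(k))*(C2*sin(log(c)*Abs(im(k))) + C3*cos(log(c)*im(k)))


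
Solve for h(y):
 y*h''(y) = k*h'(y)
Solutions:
 h(y) = C1 + y^(re(k) + 1)*(C2*sin(log(y)*Abs(im(k))) + C3*cos(log(y)*im(k)))


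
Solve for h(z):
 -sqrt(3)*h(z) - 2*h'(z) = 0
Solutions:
 h(z) = C1*exp(-sqrt(3)*z/2)


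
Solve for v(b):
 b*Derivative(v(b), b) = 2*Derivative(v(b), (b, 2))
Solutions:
 v(b) = C1 + C2*erfi(b/2)


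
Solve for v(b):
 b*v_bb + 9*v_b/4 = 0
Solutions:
 v(b) = C1 + C2/b^(5/4)


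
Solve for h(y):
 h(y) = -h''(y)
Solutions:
 h(y) = C1*sin(y) + C2*cos(y)


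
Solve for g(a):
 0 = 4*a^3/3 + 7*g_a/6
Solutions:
 g(a) = C1 - 2*a^4/7


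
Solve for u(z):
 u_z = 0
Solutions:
 u(z) = C1


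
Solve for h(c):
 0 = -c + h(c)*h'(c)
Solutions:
 h(c) = -sqrt(C1 + c^2)
 h(c) = sqrt(C1 + c^2)


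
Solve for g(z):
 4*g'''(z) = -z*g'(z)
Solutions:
 g(z) = C1 + Integral(C2*airyai(-2^(1/3)*z/2) + C3*airybi(-2^(1/3)*z/2), z)


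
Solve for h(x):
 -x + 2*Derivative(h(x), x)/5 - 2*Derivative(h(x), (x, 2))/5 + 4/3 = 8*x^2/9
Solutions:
 h(x) = C1 + C2*exp(x) + 20*x^3/27 + 125*x^2/36 + 65*x/18


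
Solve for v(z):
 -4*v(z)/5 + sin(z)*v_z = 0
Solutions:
 v(z) = C1*(cos(z) - 1)^(2/5)/(cos(z) + 1)^(2/5)


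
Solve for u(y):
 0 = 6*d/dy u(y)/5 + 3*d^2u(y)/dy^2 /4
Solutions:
 u(y) = C1 + C2*exp(-8*y/5)


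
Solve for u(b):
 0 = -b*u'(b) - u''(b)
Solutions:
 u(b) = C1 + C2*erf(sqrt(2)*b/2)


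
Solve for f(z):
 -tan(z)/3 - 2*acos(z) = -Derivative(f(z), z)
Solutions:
 f(z) = C1 + 2*z*acos(z) - 2*sqrt(1 - z^2) - log(cos(z))/3


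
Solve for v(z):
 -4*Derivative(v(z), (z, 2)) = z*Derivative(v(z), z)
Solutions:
 v(z) = C1 + C2*erf(sqrt(2)*z/4)


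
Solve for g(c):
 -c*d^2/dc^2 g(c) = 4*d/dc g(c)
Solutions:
 g(c) = C1 + C2/c^3


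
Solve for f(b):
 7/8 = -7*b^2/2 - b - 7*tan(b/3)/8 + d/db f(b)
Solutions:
 f(b) = C1 + 7*b^3/6 + b^2/2 + 7*b/8 - 21*log(cos(b/3))/8


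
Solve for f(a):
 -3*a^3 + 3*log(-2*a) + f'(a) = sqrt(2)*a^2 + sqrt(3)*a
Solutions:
 f(a) = C1 + 3*a^4/4 + sqrt(2)*a^3/3 + sqrt(3)*a^2/2 - 3*a*log(-a) + 3*a*(1 - log(2))


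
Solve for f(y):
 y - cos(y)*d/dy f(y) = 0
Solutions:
 f(y) = C1 + Integral(y/cos(y), y)


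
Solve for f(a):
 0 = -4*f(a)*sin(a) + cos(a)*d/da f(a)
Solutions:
 f(a) = C1/cos(a)^4


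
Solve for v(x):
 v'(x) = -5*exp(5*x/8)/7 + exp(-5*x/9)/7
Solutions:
 v(x) = C1 - 8*exp(5*x/8)/7 - 9*exp(-5*x/9)/35


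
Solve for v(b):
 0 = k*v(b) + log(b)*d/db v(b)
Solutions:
 v(b) = C1*exp(-k*li(b))


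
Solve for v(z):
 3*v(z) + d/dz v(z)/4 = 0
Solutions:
 v(z) = C1*exp(-12*z)


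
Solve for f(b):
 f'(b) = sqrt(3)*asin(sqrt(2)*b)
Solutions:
 f(b) = C1 + sqrt(3)*(b*asin(sqrt(2)*b) + sqrt(2)*sqrt(1 - 2*b^2)/2)


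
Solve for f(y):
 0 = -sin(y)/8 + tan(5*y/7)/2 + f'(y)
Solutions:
 f(y) = C1 + 7*log(cos(5*y/7))/10 - cos(y)/8


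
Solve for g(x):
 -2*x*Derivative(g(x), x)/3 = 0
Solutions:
 g(x) = C1


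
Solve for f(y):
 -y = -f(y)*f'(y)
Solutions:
 f(y) = -sqrt(C1 + y^2)
 f(y) = sqrt(C1 + y^2)


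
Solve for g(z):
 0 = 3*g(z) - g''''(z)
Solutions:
 g(z) = C1*exp(-3^(1/4)*z) + C2*exp(3^(1/4)*z) + C3*sin(3^(1/4)*z) + C4*cos(3^(1/4)*z)


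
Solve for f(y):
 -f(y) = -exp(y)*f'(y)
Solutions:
 f(y) = C1*exp(-exp(-y))


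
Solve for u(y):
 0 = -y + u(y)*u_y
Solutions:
 u(y) = -sqrt(C1 + y^2)
 u(y) = sqrt(C1 + y^2)


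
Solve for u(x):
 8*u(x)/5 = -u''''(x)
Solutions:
 u(x) = (C1*sin(2^(1/4)*5^(3/4)*x/5) + C2*cos(2^(1/4)*5^(3/4)*x/5))*exp(-2^(1/4)*5^(3/4)*x/5) + (C3*sin(2^(1/4)*5^(3/4)*x/5) + C4*cos(2^(1/4)*5^(3/4)*x/5))*exp(2^(1/4)*5^(3/4)*x/5)


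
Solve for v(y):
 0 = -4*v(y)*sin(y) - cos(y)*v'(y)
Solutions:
 v(y) = C1*cos(y)^4


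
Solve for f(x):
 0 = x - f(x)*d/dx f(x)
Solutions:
 f(x) = -sqrt(C1 + x^2)
 f(x) = sqrt(C1 + x^2)


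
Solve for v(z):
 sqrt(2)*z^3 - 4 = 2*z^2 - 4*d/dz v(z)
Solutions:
 v(z) = C1 - sqrt(2)*z^4/16 + z^3/6 + z


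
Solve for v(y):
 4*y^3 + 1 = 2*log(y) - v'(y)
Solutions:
 v(y) = C1 - y^4 + 2*y*log(y) - 3*y


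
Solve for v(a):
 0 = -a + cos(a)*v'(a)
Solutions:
 v(a) = C1 + Integral(a/cos(a), a)


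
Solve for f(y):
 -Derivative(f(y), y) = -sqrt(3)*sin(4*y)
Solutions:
 f(y) = C1 - sqrt(3)*cos(4*y)/4


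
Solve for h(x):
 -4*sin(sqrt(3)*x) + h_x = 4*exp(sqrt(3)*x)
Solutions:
 h(x) = C1 + 4*sqrt(3)*exp(sqrt(3)*x)/3 - 4*sqrt(3)*cos(sqrt(3)*x)/3


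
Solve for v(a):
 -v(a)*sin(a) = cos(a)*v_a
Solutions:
 v(a) = C1*cos(a)


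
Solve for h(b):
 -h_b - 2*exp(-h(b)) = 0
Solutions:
 h(b) = log(C1 - 2*b)


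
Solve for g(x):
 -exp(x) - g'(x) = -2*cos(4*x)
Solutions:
 g(x) = C1 - exp(x) + sin(4*x)/2


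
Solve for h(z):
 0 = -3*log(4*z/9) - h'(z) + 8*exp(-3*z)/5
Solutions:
 h(z) = C1 - 3*z*log(z) + 3*z*(-2*log(2) + 1 + 2*log(3)) - 8*exp(-3*z)/15


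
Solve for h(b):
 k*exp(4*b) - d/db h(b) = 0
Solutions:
 h(b) = C1 + k*exp(4*b)/4


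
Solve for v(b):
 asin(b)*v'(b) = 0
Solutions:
 v(b) = C1


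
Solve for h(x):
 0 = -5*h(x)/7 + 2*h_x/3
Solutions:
 h(x) = C1*exp(15*x/14)


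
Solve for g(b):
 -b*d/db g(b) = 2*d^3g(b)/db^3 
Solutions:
 g(b) = C1 + Integral(C2*airyai(-2^(2/3)*b/2) + C3*airybi(-2^(2/3)*b/2), b)


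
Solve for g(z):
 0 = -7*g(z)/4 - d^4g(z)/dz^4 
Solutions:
 g(z) = (C1*sin(7^(1/4)*z/2) + C2*cos(7^(1/4)*z/2))*exp(-7^(1/4)*z/2) + (C3*sin(7^(1/4)*z/2) + C4*cos(7^(1/4)*z/2))*exp(7^(1/4)*z/2)


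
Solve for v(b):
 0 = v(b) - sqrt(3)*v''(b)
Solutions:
 v(b) = C1*exp(-3^(3/4)*b/3) + C2*exp(3^(3/4)*b/3)


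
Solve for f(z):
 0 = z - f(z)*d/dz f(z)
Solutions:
 f(z) = -sqrt(C1 + z^2)
 f(z) = sqrt(C1 + z^2)


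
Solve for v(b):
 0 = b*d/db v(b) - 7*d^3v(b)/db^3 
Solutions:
 v(b) = C1 + Integral(C2*airyai(7^(2/3)*b/7) + C3*airybi(7^(2/3)*b/7), b)


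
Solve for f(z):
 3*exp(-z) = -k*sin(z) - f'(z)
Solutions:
 f(z) = C1 + k*cos(z) + 3*exp(-z)


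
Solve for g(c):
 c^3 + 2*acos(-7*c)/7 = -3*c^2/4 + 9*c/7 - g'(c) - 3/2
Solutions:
 g(c) = C1 - c^4/4 - c^3/4 + 9*c^2/14 - 2*c*acos(-7*c)/7 - 3*c/2 - 2*sqrt(1 - 49*c^2)/49


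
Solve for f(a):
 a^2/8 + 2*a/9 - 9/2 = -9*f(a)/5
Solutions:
 f(a) = -5*a^2/72 - 10*a/81 + 5/2


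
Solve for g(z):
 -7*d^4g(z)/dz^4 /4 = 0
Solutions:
 g(z) = C1 + C2*z + C3*z^2 + C4*z^3


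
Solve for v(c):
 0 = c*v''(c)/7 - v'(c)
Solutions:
 v(c) = C1 + C2*c^8


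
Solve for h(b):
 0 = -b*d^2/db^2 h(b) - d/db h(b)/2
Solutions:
 h(b) = C1 + C2*sqrt(b)
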